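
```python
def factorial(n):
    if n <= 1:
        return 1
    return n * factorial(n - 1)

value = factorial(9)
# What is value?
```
Call trace:
factorial(n=9)
  factorial(n=8)
    factorial(n=7)
      factorial(n=6)
        factorial(n=5)
          factorial(n=4)
            factorial(n=3)
              factorial(n=2)
                factorial(n=1)
                -> return 1
              -> return 2
            -> return 6
          -> return 24
        -> return 120
      -> return 720
    -> return 5040
  -> return 40320
-> return 362880

Final answer: 362880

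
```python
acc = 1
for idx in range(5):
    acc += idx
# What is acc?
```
Trace:
  acc=1
  acc=1, idx=0
  acc=2, idx=1
  acc=4, idx=2
  acc=7, idx=3
  acc=11, idx=4

Final answer: 11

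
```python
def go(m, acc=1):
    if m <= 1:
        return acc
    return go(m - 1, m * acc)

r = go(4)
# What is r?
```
Call trace:
go(m=4, acc=1)
  go(m=3, acc=4)
    go(m=2, acc=12)
      go(m=1, acc=24)
      -> return 24
    -> return 24
  -> return 24
-> return 24

Final answer: 24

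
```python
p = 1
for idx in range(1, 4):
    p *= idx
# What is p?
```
Trace:
  p=1
  p=1, idx=1
  p=2, idx=2
  p=6, idx=3

Final answer: 6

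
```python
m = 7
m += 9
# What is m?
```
Trace:
  m=7
  m=16

Final answer: 16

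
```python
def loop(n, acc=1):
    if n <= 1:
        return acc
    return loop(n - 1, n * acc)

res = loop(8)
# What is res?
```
Call trace:
loop(n=8, acc=1)
  loop(n=7, acc=8)
    loop(n=6, acc=56)
      loop(n=5, acc=336)
        loop(n=4, acc=1680)
          loop(n=3, acc=6720)
            loop(n=2, acc=20160)
              loop(n=1, acc=40320)
              -> return 40320
            -> return 40320
          -> return 40320
        -> return 40320
      -> return 40320
    -> return 40320
  -> return 40320
-> return 40320

Final answer: 40320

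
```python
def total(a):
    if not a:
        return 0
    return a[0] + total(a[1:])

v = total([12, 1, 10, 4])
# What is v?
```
Call trace:
total(a=[12, 1, 10, 4])
  total(a=[1, 10, 4])
    total(a=[10, 4])
      total(a=[4])
        total(a=[])
        -> return 0
      -> return 4
    -> return 14
  -> return 15
-> return 27

Final answer: 27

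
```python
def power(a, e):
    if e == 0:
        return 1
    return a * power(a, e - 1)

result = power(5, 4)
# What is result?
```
Call trace:
power(a=5, e=4)
  power(a=5, e=3)
    power(a=5, e=2)
      power(a=5, e=1)
        power(a=5, e=0)
        -> return 1
      -> return 5
    -> return 25
  -> return 125
-> return 625

Final answer: 625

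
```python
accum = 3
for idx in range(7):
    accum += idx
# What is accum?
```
Trace:
  accum=3
  accum=3, idx=0
  accum=4, idx=1
  accum=6, idx=2
  accum=9, idx=3
  accum=13, idx=4
  accum=18, idx=5
  accum=24, idx=6

Final answer: 24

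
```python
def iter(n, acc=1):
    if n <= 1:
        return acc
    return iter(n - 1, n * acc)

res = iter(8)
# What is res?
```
Call trace:
iter(n=8, acc=1)
  iter(n=7, acc=8)
    iter(n=6, acc=56)
      iter(n=5, acc=336)
        iter(n=4, acc=1680)
          iter(n=3, acc=6720)
            iter(n=2, acc=20160)
              iter(n=1, acc=40320)
              -> return 40320
            -> return 40320
          -> return 40320
        -> return 40320
      -> return 40320
    -> return 40320
  -> return 40320
-> return 40320

Final answer: 40320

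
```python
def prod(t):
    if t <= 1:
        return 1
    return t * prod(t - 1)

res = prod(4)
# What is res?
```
Call trace:
prod(t=4)
  prod(t=3)
    prod(t=2)
      prod(t=1)
      -> return 1
    -> return 2
  -> return 6
-> return 24

Final answer: 24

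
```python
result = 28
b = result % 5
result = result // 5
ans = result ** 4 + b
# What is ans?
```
Trace:
  result=28
  result=28, b=3
  result=5, b=3
  result=5, b=3, ans=628

Final answer: 628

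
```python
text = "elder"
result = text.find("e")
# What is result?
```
Trace:
  text='elder'
  text='elder', result=0

Final answer: 0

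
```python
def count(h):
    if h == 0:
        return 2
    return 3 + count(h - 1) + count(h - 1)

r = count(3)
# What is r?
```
Call trace (a repeated sub-call is expanded the first time; later identical calls just restate its return value):
count(h=3)
  count(h=2)
    count(h=1)
      count(h=0)
      -> return 2
      count(h=0)
      -> return 2
    -> return 7
    count(h=1) -> return 7  (same call as traced above)
  -> return 17
  count(h=2) -> return 17  (same call as traced above)
-> return 37

Final answer: 37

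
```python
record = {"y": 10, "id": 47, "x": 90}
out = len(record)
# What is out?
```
Trace:
  record={'y': 10, 'id': 47, 'x': 90}
  record={'y': 10, 'id': 47, 'x': 90}, out=3

Final answer: 3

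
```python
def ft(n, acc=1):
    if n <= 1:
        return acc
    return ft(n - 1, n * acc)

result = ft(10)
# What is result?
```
Call trace:
ft(n=10, acc=1)
  ft(n=9, acc=10)
    ft(n=8, acc=90)
      ft(n=7, acc=720)
        ft(n=6, acc=5040)
          ft(n=5, acc=30240)
            ft(n=4, acc=151200)
              ft(n=3, acc=604800)
                ft(n=2, acc=1814400)
                  ft(n=1, acc=3628800)
                  -> return 3628800
                -> return 3628800
              -> return 3628800
            -> return 3628800
          -> return 3628800
        -> return 3628800
      -> return 3628800
    -> return 3628800
  -> return 3628800
-> return 3628800

Final answer: 3628800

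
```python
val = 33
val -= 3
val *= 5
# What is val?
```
Trace:
  val=33
  val=30
  val=150

Final answer: 150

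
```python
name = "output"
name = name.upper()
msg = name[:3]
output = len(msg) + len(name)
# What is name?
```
Trace:
  name='output'
  name='OUTPUT'
  name='OUTPUT', msg='OUT'
  name='OUTPUT', msg='OUT', output=9

Final answer: 'OUTPUT'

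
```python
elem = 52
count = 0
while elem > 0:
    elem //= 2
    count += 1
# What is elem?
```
Trace:
  elem=52
  elem=52, count=0
  elem=26, count=1
  elem=13, count=2
  elem=6, count=3
  elem=3, count=4
  elem=1, count=5
  elem=0, count=6

Final answer: 0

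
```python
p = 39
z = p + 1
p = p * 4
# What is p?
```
Trace:
  p=39
  p=39, z=40
  p=156, z=40

Final answer: 156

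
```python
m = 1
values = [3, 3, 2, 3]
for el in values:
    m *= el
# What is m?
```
Trace:
  m=1
  m=3, el=3
  m=9, el=3
  m=18, el=2
  m=54, el=3

Final answer: 54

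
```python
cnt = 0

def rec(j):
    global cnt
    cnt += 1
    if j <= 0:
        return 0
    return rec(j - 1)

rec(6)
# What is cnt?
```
Call trace:
rec(j=6)
  rec(j=5)
    rec(j=4)
      rec(j=3)
        rec(j=2)
          rec(j=1)
            rec(j=0)
            -> return 0
          -> return 0
        -> return 0
      -> return 0
    -> return 0
  -> return 0
-> return 0

cnt is incremented once per call. rec is entered once for each j = 6, 5, 4, 3, 2, 1, 0 (the j <= 0 call returns without recursing), i.e. 6 + 1 calls.
cnt = 7

Final answer: 7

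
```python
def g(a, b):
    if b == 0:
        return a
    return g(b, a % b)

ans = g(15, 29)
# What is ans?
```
Call trace:
g(a=15, b=29)
  g(a=29, b=15)
    g(a=15, b=14)
      g(a=14, b=1)
        g(a=1, b=0)
        -> return 1
      -> return 1
    -> return 1
  -> return 1
-> return 1

Final answer: 1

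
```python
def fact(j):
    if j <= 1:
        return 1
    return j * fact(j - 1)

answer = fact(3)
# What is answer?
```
Call trace:
fact(j=3)
  fact(j=2)
    fact(j=1)
    -> return 1
  -> return 2
-> return 6

Final answer: 6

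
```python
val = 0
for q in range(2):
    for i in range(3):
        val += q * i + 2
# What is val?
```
Trace:
  val=0
  val=2, q=0, i=0
  val=4, q=0, i=1
  val=6, q=0, i=2
  val=8, q=1, i=0
  val=11, q=1, i=1
  val=15, q=1, i=2

Final answer: 15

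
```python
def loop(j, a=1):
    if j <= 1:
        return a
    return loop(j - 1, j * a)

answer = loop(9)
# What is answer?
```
Call trace:
loop(j=9, a=1)
  loop(j=8, a=9)
    loop(j=7, a=72)
      loop(j=6, a=504)
        loop(j=5, a=3024)
          loop(j=4, a=15120)
            loop(j=3, a=60480)
              loop(j=2, a=181440)
                loop(j=1, a=362880)
                -> return 362880
              -> return 362880
            -> return 362880
          -> return 362880
        -> return 362880
      -> return 362880
    -> return 362880
  -> return 362880
-> return 362880

Final answer: 362880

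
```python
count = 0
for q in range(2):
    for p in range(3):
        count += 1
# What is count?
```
Trace:
  count=0
  count=1, q=0, p=0
  count=2, q=0, p=1
  count=3, q=0, p=2
  count=4, q=1, p=0
  count=5, q=1, p=1
  count=6, q=1, p=2

Final answer: 6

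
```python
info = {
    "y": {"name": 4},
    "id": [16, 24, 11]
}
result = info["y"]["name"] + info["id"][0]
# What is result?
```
Trace:
  info={'y': {'name': 4}, 'id': [16, 24, 11]}
  info={'y': {'name': 4}, 'id': [16, 24, 11]}, result=20

Final answer: 20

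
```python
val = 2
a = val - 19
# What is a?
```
Trace:
  val=2
  val=2, a=-17

Final answer: -17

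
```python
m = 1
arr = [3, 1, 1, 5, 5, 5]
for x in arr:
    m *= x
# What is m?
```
Trace:
  m=1
  m=3, x=3
  m=3, x=1
  m=3, x=1
  m=15, x=5
  m=75, x=5
  m=375, x=5

Final answer: 375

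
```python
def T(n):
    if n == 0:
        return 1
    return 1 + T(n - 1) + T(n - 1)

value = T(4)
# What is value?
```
Call trace (a repeated sub-call is expanded the first time; later identical calls just restate its return value):
T(n=4)
  T(n=3)
    T(n=2)
      T(n=1)
        T(n=0)
        -> return 1
        T(n=0)
        -> return 1
      -> return 3
      T(n=1) -> return 3  (same call as traced above)
    -> return 7
    T(n=2) -> return 7  (same call as traced above)
  -> return 15
  T(n=3) -> return 15  (same call as traced above)
-> return 31

Final answer: 31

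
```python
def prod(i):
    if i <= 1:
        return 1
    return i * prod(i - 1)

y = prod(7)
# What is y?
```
Call trace:
prod(i=7)
  prod(i=6)
    prod(i=5)
      prod(i=4)
        prod(i=3)
          prod(i=2)
            prod(i=1)
            -> return 1
          -> return 2
        -> return 6
      -> return 24
    -> return 120
  -> return 720
-> return 5040

Final answer: 5040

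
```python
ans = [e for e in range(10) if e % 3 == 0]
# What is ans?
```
Trace:
  e=0
  e=1
  e=2
  e=3
  e=4
  e=5
  e=6
  e=7
  e=8
  e=9
  ans=[0, 3, 6, 9]

Final answer: [0, 3, 6, 9]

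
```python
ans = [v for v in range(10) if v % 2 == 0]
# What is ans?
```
Trace:
  v=0
  v=1
  v=2
  v=3
  v=4
  v=5
  v=6
  v=7
  v=8
  v=9
  ans=[0, 2, 4, 6, 8]

Final answer: [0, 2, 4, 6, 8]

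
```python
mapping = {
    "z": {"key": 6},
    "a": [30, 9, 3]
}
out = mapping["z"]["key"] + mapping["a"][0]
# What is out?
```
Trace:
  mapping={'z': {'key': 6}, 'a': [30, 9, 3]}
  mapping={'z': {'key': 6}, 'a': [30, 9, 3]}, out=36

Final answer: 36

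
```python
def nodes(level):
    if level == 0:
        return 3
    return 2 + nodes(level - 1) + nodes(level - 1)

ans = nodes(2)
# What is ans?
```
Call trace (a repeated sub-call is expanded the first time; later identical calls just restate its return value):
nodes(level=2)
  nodes(level=1)
    nodes(level=0)
    -> return 3
    nodes(level=0)
    -> return 3
  -> return 8
  nodes(level=1) -> return 8  (same call as traced above)
-> return 18

Final answer: 18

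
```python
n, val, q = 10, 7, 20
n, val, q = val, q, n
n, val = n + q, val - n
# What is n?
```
Trace:
  n=10, val=7, q=20
  n=7, val=20, q=10
  n=17, val=13, q=10

Final answer: 17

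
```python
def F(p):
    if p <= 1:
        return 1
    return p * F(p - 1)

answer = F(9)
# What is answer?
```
Call trace:
F(p=9)
  F(p=8)
    F(p=7)
      F(p=6)
        F(p=5)
          F(p=4)
            F(p=3)
              F(p=2)
                F(p=1)
                -> return 1
              -> return 2
            -> return 6
          -> return 24
        -> return 120
      -> return 720
    -> return 5040
  -> return 40320
-> return 362880

Final answer: 362880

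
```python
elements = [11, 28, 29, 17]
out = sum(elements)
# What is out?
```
Trace:
  elements=[11, 28, 29, 17]
  elements=[11, 28, 29, 17], out=85

Final answer: 85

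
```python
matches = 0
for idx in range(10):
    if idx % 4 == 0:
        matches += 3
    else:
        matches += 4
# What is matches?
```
Trace:
  matches=0
  matches=3, idx=0
  matches=7, idx=1
  matches=11, idx=2
  matches=15, idx=3
  matches=18, idx=4
  matches=22, idx=5
  matches=26, idx=6
  matches=30, idx=7
  matches=33, idx=8
  matches=37, idx=9

Final answer: 37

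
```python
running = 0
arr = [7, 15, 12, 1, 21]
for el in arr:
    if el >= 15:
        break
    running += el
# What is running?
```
Trace:
  running=0
  running=7, el=7
  running=7, el=15

Final answer: 7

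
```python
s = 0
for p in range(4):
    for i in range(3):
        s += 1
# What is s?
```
Trace:
  s=0
  s=1, p=0, i=0
  s=2, p=0, i=1
  s=3, p=0, i=2
  s=4, p=1, i=0
  s=5, p=1, i=1
  s=6, p=1, i=2
  s=7, p=2, i=0
  s=8, p=2, i=1
  s=9, p=2, i=2
  s=10, p=3, i=0
  s=11, p=3, i=1
  s=12, p=3, i=2

Final answer: 12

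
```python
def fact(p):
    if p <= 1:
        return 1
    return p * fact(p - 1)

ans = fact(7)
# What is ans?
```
Call trace:
fact(p=7)
  fact(p=6)
    fact(p=5)
      fact(p=4)
        fact(p=3)
          fact(p=2)
            fact(p=1)
            -> return 1
          -> return 2
        -> return 6
      -> return 24
    -> return 120
  -> return 720
-> return 5040

Final answer: 5040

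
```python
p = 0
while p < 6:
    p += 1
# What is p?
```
Trace:
  p=0
  p=1
  p=2
  p=3
  p=4
  p=5
  p=6

Final answer: 6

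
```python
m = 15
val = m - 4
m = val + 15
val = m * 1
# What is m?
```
Trace:
  m=15
  m=15, val=11
  m=26, val=11
  m=26, val=26

Final answer: 26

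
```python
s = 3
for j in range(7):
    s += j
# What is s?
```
Trace:
  s=3
  s=3, j=0
  s=4, j=1
  s=6, j=2
  s=9, j=3
  s=13, j=4
  s=18, j=5
  s=24, j=6

Final answer: 24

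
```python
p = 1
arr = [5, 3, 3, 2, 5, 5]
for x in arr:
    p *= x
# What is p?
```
Trace:
  p=1
  p=5, x=5
  p=15, x=3
  p=45, x=3
  p=90, x=2
  p=450, x=5
  p=2250, x=5

Final answer: 2250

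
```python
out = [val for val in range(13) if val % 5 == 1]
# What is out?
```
Trace:
  val=0
  val=1
  val=2
  val=3
  val=4
  val=5
  val=6
  val=7
  val=8
  val=9
  val=10
  val=11
  val=12
  out=[1, 6, 11]

Final answer: [1, 6, 11]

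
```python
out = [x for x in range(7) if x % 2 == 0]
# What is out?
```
Trace:
  x=0
  x=1
  x=2
  x=3
  x=4
  x=5
  x=6
  out=[0, 2, 4, 6]

Final answer: [0, 2, 4, 6]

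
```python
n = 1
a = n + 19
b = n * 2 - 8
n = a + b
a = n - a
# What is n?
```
Trace:
  n=1
  n=1, a=20
  n=1, a=20, b=-6
  n=14, a=20, b=-6
  n=14, a=-6, b=-6

Final answer: 14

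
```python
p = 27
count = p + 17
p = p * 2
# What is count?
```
Trace:
  p=27
  p=27, count=44
  p=54, count=44

Final answer: 44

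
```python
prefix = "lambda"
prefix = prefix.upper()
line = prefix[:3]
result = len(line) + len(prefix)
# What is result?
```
Trace:
  prefix='lambda'
  prefix='LAMBDA'
  prefix='LAMBDA', line='LAM'
  prefix='LAMBDA', line='LAM', result=9

Final answer: 9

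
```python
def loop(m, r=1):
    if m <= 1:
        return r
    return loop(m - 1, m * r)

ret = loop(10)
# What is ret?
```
Call trace:
loop(m=10, r=1)
  loop(m=9, r=10)
    loop(m=8, r=90)
      loop(m=7, r=720)
        loop(m=6, r=5040)
          loop(m=5, r=30240)
            loop(m=4, r=151200)
              loop(m=3, r=604800)
                loop(m=2, r=1814400)
                  loop(m=1, r=3628800)
                  -> return 3628800
                -> return 3628800
              -> return 3628800
            -> return 3628800
          -> return 3628800
        -> return 3628800
      -> return 3628800
    -> return 3628800
  -> return 3628800
-> return 3628800

Final answer: 3628800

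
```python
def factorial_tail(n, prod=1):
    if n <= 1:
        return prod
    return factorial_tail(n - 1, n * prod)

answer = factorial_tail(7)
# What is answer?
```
Call trace:
factorial_tail(n=7, prod=1)
  factorial_tail(n=6, prod=7)
    factorial_tail(n=5, prod=42)
      factorial_tail(n=4, prod=210)
        factorial_tail(n=3, prod=840)
          factorial_tail(n=2, prod=2520)
            factorial_tail(n=1, prod=5040)
            -> return 5040
          -> return 5040
        -> return 5040
      -> return 5040
    -> return 5040
  -> return 5040
-> return 5040

Final answer: 5040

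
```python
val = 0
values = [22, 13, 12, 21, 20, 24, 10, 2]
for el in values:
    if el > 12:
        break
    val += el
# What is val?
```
Trace:
  val=0
  val=0, el=22

Final answer: 0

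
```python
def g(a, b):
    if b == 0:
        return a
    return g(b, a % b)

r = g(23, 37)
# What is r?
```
Call trace:
g(a=23, b=37)
  g(a=37, b=23)
    g(a=23, b=14)
      g(a=14, b=9)
        g(a=9, b=5)
          g(a=5, b=4)
            g(a=4, b=1)
              g(a=1, b=0)
              -> return 1
            -> return 1
          -> return 1
        -> return 1
      -> return 1
    -> return 1
  -> return 1
-> return 1

Final answer: 1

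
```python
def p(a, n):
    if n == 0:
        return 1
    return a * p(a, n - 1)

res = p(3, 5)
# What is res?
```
Call trace:
p(a=3, n=5)
  p(a=3, n=4)
    p(a=3, n=3)
      p(a=3, n=2)
        p(a=3, n=1)
          p(a=3, n=0)
          -> return 1
        -> return 3
      -> return 9
    -> return 27
  -> return 81
-> return 243

Final answer: 243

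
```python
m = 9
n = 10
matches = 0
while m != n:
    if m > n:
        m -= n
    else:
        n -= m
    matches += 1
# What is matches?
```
Trace:
  m=9
  m=9, n=10
  m=9, n=10, matches=0
  m=9, n=1, matches=1
  m=8, n=1, matches=2
  m=7, n=1, matches=3
  m=6, n=1, matches=4
  m=5, n=1, matches=5
  m=4, n=1, matches=6
  m=3, n=1, matches=7
  m=2, n=1, matches=8
  m=1, n=1, matches=9

Final answer: 9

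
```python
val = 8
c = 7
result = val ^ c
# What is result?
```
Trace:
  val=8
  val=8, c=7
  val=8, c=7, result=15

Final answer: 15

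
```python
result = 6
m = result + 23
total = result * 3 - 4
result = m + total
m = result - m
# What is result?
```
Trace:
  result=6
  result=6, m=29
  result=6, m=29, total=14
  result=43, m=29, total=14
  result=43, m=14, total=14

Final answer: 43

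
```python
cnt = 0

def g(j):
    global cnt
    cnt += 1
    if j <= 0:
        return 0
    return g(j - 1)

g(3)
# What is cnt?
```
Call trace:
g(j=3)
  g(j=2)
    g(j=1)
      g(j=0)
      -> return 0
    -> return 0
  -> return 0
-> return 0

cnt is incremented once per call. g is entered once for each j = 3, 2, 1, 0 (the j <= 0 call returns without recursing), i.e. 3 + 1 calls.
cnt = 4

Final answer: 4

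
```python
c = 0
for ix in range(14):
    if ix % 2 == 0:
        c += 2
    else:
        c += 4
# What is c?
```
Trace:
  c=0
  c=2, ix=0
  c=6, ix=1
  c=8, ix=2
  c=12, ix=3
  c=14, ix=4
  c=18, ix=5
  c=20, ix=6
  c=24, ix=7
  c=26, ix=8
  c=30, ix=9
  c=32, ix=10
  c=36, ix=11
  c=38, ix=12
  c=42, ix=13

Final answer: 42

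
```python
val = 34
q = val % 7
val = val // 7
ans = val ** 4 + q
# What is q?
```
Trace:
  val=34
  val=34, q=6
  val=4, q=6
  val=4, q=6, ans=262

Final answer: 6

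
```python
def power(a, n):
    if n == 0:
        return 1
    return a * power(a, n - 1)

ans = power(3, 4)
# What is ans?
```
Call trace:
power(a=3, n=4)
  power(a=3, n=3)
    power(a=3, n=2)
      power(a=3, n=1)
        power(a=3, n=0)
        -> return 1
      -> return 3
    -> return 9
  -> return 27
-> return 81

Final answer: 81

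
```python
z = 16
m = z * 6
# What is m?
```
Trace:
  z=16
  z=16, m=96

Final answer: 96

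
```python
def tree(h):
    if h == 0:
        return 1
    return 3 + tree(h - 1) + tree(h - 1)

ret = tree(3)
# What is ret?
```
Call trace (a repeated sub-call is expanded the first time; later identical calls just restate its return value):
tree(h=3)
  tree(h=2)
    tree(h=1)
      tree(h=0)
      -> return 1
      tree(h=0)
      -> return 1
    -> return 5
    tree(h=1) -> return 5  (same call as traced above)
  -> return 13
  tree(h=2) -> return 13  (same call as traced above)
-> return 29

Final answer: 29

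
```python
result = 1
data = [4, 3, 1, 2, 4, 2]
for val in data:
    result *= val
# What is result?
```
Trace:
  result=1
  result=4, val=4
  result=12, val=3
  result=12, val=1
  result=24, val=2
  result=96, val=4
  result=192, val=2

Final answer: 192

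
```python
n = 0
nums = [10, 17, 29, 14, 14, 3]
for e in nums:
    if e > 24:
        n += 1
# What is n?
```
Trace:
  n=0
  n=0, e=10
  n=0, e=17
  n=1, e=29
  n=1, e=14
  n=1, e=14
  n=1, e=3

Final answer: 1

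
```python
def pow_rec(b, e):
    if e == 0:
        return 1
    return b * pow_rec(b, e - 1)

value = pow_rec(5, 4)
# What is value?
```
Call trace:
pow_rec(b=5, e=4)
  pow_rec(b=5, e=3)
    pow_rec(b=5, e=2)
      pow_rec(b=5, e=1)
        pow_rec(b=5, e=0)
        -> return 1
      -> return 5
    -> return 25
  -> return 125
-> return 625

Final answer: 625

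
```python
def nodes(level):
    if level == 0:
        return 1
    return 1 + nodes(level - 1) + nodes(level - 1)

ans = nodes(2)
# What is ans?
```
Call trace (a repeated sub-call is expanded the first time; later identical calls just restate its return value):
nodes(level=2)
  nodes(level=1)
    nodes(level=0)
    -> return 1
    nodes(level=0)
    -> return 1
  -> return 3
  nodes(level=1) -> return 3  (same call as traced above)
-> return 7

Final answer: 7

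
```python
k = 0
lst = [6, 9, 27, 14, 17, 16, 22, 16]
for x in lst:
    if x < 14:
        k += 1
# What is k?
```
Trace:
  k=0
  k=1, x=6
  k=2, x=9
  k=2, x=27
  k=2, x=14
  k=2, x=17
  k=2, x=16
  k=2, x=22
  k=2, x=16

Final answer: 2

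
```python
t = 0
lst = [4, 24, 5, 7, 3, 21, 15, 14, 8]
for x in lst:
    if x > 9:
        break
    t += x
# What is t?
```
Trace:
  t=0
  t=4, x=4
  t=4, x=24

Final answer: 4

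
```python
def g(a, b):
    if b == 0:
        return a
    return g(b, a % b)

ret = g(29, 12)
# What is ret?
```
Call trace:
g(a=29, b=12)
  g(a=12, b=5)
    g(a=5, b=2)
      g(a=2, b=1)
        g(a=1, b=0)
        -> return 1
      -> return 1
    -> return 1
  -> return 1
-> return 1

Final answer: 1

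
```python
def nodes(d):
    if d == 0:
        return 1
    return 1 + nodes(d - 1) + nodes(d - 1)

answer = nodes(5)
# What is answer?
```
Call trace (a repeated sub-call is expanded the first time; later identical calls just restate its return value):
nodes(d=5)
  nodes(d=4)
    nodes(d=3)
      nodes(d=2)
        nodes(d=1)
          nodes(d=0)
          -> return 1
          nodes(d=0)
          -> return 1
        -> return 3
        nodes(d=1) -> return 3  (same call as traced above)
      -> return 7
      nodes(d=2) -> return 7  (same call as traced above)
    -> return 15
    nodes(d=3) -> return 15  (same call as traced above)
  -> return 31
  nodes(d=4) -> return 31  (same call as traced above)
-> return 63

Final answer: 63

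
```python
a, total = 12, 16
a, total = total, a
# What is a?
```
Trace:
  a=12, total=16
  a=16, total=12

Final answer: 16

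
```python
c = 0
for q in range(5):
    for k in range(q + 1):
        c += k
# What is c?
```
Trace:
  c=0
  c=0, q=0, k=0
  c=0, q=1, k=0
  c=1, q=1, k=1
  c=1, q=2, k=0
  c=2, q=2, k=1
  c=4, q=2, k=2
  c=4, q=3, k=0
  c=5, q=3, k=1
  c=7, q=3, k=2
  c=10, q=3, k=3
  c=10, q=4, k=0
  c=11, q=4, k=1
  c=13, q=4, k=2
  c=16, q=4, k=3
  c=20, q=4, k=4

Final answer: 20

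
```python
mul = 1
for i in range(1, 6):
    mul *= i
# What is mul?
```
Trace:
  mul=1
  mul=1, i=1
  mul=2, i=2
  mul=6, i=3
  mul=24, i=4
  mul=120, i=5

Final answer: 120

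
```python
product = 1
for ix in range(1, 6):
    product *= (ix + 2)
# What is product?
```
Trace:
  product=1
  product=3, ix=1
  product=12, ix=2
  product=60, ix=3
  product=360, ix=4
  product=2520, ix=5

Final answer: 2520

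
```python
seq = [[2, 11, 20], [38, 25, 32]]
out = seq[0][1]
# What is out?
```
Trace:
  seq=[[2, 11, 20], [38, 25, 32]]
  seq=[[2, 11, 20], [38, 25, 32]], out=11

Final answer: 11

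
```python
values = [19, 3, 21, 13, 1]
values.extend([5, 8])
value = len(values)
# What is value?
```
Trace:
  values=[19, 3, 21, 13, 1]
  values=[19, 3, 21, 13, 1, 5, 8]
  values=[19, 3, 21, 13, 1, 5, 8], value=7

Final answer: 7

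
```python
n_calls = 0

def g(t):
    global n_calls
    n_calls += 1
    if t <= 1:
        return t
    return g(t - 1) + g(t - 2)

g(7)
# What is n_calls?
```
Call trace (a repeated sub-call is expanded the first time; later identical calls just restate its return value):
g(t=7)
  g(t=6)
    g(t=5)
      g(t=4)
        g(t=3)
          g(t=2)
            g(t=1)
            -> return 1
            g(t=0)
            -> return 0
          -> return 1
          g(t=1)
          -> return 1
        -> return 2
        g(t=2) -> return 1  (same call as traced above)
      -> return 3
      g(t=3) -> return 2  (same call as traced above)
    -> return 5
    g(t=4) -> return 3  (same call as traced above)
  -> return 8
  g(t=5) -> return 5  (same call as traced above)
-> return 13

n_calls is incremented once per call, so count the calls in each subtree. Let C(t) = number of calls made by g(t).
C(0) = C(1) = 1 (base case, no recursion); C(t) = 1 + C(t - 1) + C(t - 2) otherwise.
C(2) = 1 + C(1) + C(0) = 1 + 1 + 1 = 3
C(3) = 1 + C(2) + C(1) = 1 + 3 + 1 = 5
C(4) = 1 + C(3) + C(2) = 1 + 5 + 3 = 9
C(5) = 1 + C(4) + C(3) = 1 + 9 + 5 = 15
C(6) = 1 + C(5) + C(4) = 1 + 15 + 9 = 25
C(7) = 1 + C(6) + C(5) = 1 + 25 + 15 = 41
n_calls = C(7) = 41

Final answer: 41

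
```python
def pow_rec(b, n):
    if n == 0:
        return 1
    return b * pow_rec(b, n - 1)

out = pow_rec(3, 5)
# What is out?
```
Call trace:
pow_rec(b=3, n=5)
  pow_rec(b=3, n=4)
    pow_rec(b=3, n=3)
      pow_rec(b=3, n=2)
        pow_rec(b=3, n=1)
          pow_rec(b=3, n=0)
          -> return 1
        -> return 3
      -> return 9
    -> return 27
  -> return 81
-> return 243

Final answer: 243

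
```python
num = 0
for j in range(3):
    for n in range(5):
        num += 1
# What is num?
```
Trace:
  num=0
  num=1, j=0, n=0
  num=2, j=0, n=1
  num=3, j=0, n=2
  num=4, j=0, n=3
  num=5, j=0, n=4
  num=6, j=1, n=0
  num=7, j=1, n=1
  num=8, j=1, n=2
  num=9, j=1, n=3
  num=10, j=1, n=4
  num=11, j=2, n=0
  num=12, j=2, n=1
  num=13, j=2, n=2
  num=14, j=2, n=3
  num=15, j=2, n=4

Final answer: 15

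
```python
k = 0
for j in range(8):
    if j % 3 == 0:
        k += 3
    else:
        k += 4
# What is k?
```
Trace:
  k=0
  k=3, j=0
  k=7, j=1
  k=11, j=2
  k=14, j=3
  k=18, j=4
  k=22, j=5
  k=25, j=6
  k=29, j=7

Final answer: 29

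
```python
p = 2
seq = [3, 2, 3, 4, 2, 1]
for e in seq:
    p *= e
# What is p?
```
Trace:
  p=2
  p=6, e=3
  p=12, e=2
  p=36, e=3
  p=144, e=4
  p=288, e=2
  p=288, e=1

Final answer: 288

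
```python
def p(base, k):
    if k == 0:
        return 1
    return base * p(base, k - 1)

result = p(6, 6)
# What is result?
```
Call trace:
p(base=6, k=6)
  p(base=6, k=5)
    p(base=6, k=4)
      p(base=6, k=3)
        p(base=6, k=2)
          p(base=6, k=1)
            p(base=6, k=0)
            -> return 1
          -> return 6
        -> return 36
      -> return 216
    -> return 1296
  -> return 7776
-> return 46656

Final answer: 46656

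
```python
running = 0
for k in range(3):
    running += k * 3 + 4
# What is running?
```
Trace:
  running=0
  running=4, k=0
  running=11, k=1
  running=21, k=2

Final answer: 21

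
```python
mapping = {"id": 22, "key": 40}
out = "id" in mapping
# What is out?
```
Trace:
  mapping={'id': 22, 'key': 40}
  mapping={'id': 22, 'key': 40}, out=True

Final answer: True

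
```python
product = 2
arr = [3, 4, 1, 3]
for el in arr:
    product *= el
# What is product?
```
Trace:
  product=2
  product=6, el=3
  product=24, el=4
  product=24, el=1
  product=72, el=3

Final answer: 72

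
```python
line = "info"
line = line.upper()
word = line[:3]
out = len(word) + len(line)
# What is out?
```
Trace:
  line='info'
  line='INFO'
  line='INFO', word='INF'
  line='INFO', word='INF', out=7

Final answer: 7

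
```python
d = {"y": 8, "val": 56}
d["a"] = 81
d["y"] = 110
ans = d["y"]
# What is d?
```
Trace:
  d={'y': 8, 'val': 56}
  d={'y': 8, 'val': 56, 'a': 81}
  d={'y': 110, 'val': 56, 'a': 81}
  d={'y': 110, 'val': 56, 'a': 81}, ans=110

Final answer: {'y': 110, 'val': 56, 'a': 81}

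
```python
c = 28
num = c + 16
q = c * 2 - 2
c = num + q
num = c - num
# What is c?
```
Trace:
  c=28
  c=28, num=44
  c=28, num=44, q=54
  c=98, num=44, q=54
  c=98, num=54, q=54

Final answer: 98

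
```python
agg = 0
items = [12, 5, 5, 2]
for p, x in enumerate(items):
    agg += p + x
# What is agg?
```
Trace:
  agg=0
  agg=12, p=0, x=12
  agg=18, p=1, x=5
  agg=25, p=2, x=5
  agg=30, p=3, x=2

Final answer: 30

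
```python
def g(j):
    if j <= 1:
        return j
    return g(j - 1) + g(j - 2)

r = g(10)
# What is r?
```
Call trace (a repeated sub-call is expanded the first time; later identical calls just restate its return value):
g(j=10)
  g(j=9)
    g(j=8)
      g(j=7)
        g(j=6)
          g(j=5)
            g(j=4)
              g(j=3)
                g(j=2)
                  g(j=1)
                  -> return 1
                  g(j=0)
                  -> return 0
                -> return 1
                g(j=1)
                -> return 1
              -> return 2
              g(j=2) -> return 1  (same call as traced above)
            -> return 3
            g(j=3) -> return 2  (same call as traced above)
          -> return 5
          g(j=4) -> return 3  (same call as traced above)
        -> return 8
        g(j=5) -> return 5  (same call as traced above)
      -> return 13
      g(j=6) -> return 8  (same call as traced above)
    -> return 21
    g(j=7) -> return 13  (same call as traced above)
  -> return 34
  g(j=8) -> return 21  (same call as traced above)
-> return 55

Final answer: 55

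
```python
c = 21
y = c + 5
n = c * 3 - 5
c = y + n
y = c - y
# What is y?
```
Trace:
  c=21
  c=21, y=26
  c=21, y=26, n=58
  c=84, y=26, n=58
  c=84, y=58, n=58

Final answer: 58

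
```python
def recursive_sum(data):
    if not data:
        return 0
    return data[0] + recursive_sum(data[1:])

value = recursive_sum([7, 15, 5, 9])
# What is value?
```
Call trace:
recursive_sum(data=[7, 15, 5, 9])
  recursive_sum(data=[15, 5, 9])
    recursive_sum(data=[5, 9])
      recursive_sum(data=[9])
        recursive_sum(data=[])
        -> return 0
      -> return 9
    -> return 14
  -> return 29
-> return 36

Final answer: 36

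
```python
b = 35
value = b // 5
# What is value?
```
Trace:
  b=35
  b=35, value=7

Final answer: 7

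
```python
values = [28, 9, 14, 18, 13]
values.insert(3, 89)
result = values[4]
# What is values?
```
Trace:
  values=[28, 9, 14, 18, 13]
  values=[28, 9, 14, 89, 18, 13]
  values=[28, 9, 14, 89, 18, 13], result=18

Final answer: [28, 9, 14, 89, 18, 13]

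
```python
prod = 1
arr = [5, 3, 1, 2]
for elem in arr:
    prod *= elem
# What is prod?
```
Trace:
  prod=1
  prod=5, elem=5
  prod=15, elem=3
  prod=15, elem=1
  prod=30, elem=2

Final answer: 30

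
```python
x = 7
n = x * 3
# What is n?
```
Trace:
  x=7
  x=7, n=21

Final answer: 21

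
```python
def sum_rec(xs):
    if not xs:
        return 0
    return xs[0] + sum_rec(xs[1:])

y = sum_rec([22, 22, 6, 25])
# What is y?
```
Call trace:
sum_rec(xs=[22, 22, 6, 25])
  sum_rec(xs=[22, 6, 25])
    sum_rec(xs=[6, 25])
      sum_rec(xs=[25])
        sum_rec(xs=[])
        -> return 0
      -> return 25
    -> return 31
  -> return 53
-> return 75

Final answer: 75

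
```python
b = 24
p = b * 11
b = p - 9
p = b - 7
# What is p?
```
Trace:
  b=24
  b=24, p=264
  b=255, p=264
  b=255, p=248

Final answer: 248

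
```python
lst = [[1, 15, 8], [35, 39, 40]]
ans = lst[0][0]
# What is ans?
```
Trace:
  lst=[[1, 15, 8], [35, 39, 40]]
  lst=[[1, 15, 8], [35, 39, 40]], ans=1

Final answer: 1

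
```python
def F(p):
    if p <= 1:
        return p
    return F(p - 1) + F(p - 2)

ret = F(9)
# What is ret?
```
Call trace (a repeated sub-call is expanded the first time; later identical calls just restate its return value):
F(p=9)
  F(p=8)
    F(p=7)
      F(p=6)
        F(p=5)
          F(p=4)
            F(p=3)
              F(p=2)
                F(p=1)
                -> return 1
                F(p=0)
                -> return 0
              -> return 1
              F(p=1)
              -> return 1
            -> return 2
            F(p=2) -> return 1  (same call as traced above)
          -> return 3
          F(p=3) -> return 2  (same call as traced above)
        -> return 5
        F(p=4) -> return 3  (same call as traced above)
      -> return 8
      F(p=5) -> return 5  (same call as traced above)
    -> return 13
    F(p=6) -> return 8  (same call as traced above)
  -> return 21
  F(p=7) -> return 13  (same call as traced above)
-> return 34

Final answer: 34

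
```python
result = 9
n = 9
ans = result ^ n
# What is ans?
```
Trace:
  result=9
  result=9, n=9
  result=9, n=9, ans=0

Final answer: 0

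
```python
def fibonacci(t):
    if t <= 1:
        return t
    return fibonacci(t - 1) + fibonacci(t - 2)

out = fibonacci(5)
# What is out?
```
Call trace (a repeated sub-call is expanded the first time; later identical calls just restate its return value):
fibonacci(t=5)
  fibonacci(t=4)
    fibonacci(t=3)
      fibonacci(t=2)
        fibonacci(t=1)
        -> return 1
        fibonacci(t=0)
        -> return 0
      -> return 1
      fibonacci(t=1)
      -> return 1
    -> return 2
    fibonacci(t=2) -> return 1  (same call as traced above)
  -> return 3
  fibonacci(t=3) -> return 2  (same call as traced above)
-> return 5

Final answer: 5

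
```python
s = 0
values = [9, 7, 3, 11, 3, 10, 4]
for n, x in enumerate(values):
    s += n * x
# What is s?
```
Trace:
  s=0
  s=0, n=0, x=9
  s=7, n=1, x=7
  s=13, n=2, x=3
  s=46, n=3, x=11
  s=58, n=4, x=3
  s=108, n=5, x=10
  s=132, n=6, x=4

Final answer: 132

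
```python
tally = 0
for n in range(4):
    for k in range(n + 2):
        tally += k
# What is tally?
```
Trace:
  tally=0
  tally=0, n=0, k=0
  tally=1, n=0, k=1
  tally=1, n=1, k=0
  tally=2, n=1, k=1
  tally=4, n=1, k=2
  tally=4, n=2, k=0
  tally=5, n=2, k=1
  tally=7, n=2, k=2
  tally=10, n=2, k=3
  tally=10, n=3, k=0
  tally=11, n=3, k=1
  tally=13, n=3, k=2
  tally=16, n=3, k=3
  tally=20, n=3, k=4

Final answer: 20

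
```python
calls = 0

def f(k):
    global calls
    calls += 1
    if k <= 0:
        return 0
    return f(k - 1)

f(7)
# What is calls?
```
Call trace:
f(k=7)
  f(k=6)
    f(k=5)
      f(k=4)
        f(k=3)
          f(k=2)
            f(k=1)
              f(k=0)
              -> return 0
            -> return 0
          -> return 0
        -> return 0
      -> return 0
    -> return 0
  -> return 0
-> return 0

calls is incremented once per call. f is entered once for each k = 7, 6, 5, 4, 3, 2, 1, 0 (the k <= 0 call returns without recursing), i.e. 7 + 1 calls.
calls = 8

Final answer: 8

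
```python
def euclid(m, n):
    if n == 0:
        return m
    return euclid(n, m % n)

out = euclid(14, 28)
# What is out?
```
Call trace:
euclid(m=14, n=28)
  euclid(m=28, n=14)
    euclid(m=14, n=0)
    -> return 14
  -> return 14
-> return 14

Final answer: 14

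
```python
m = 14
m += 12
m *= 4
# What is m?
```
Trace:
  m=14
  m=26
  m=104

Final answer: 104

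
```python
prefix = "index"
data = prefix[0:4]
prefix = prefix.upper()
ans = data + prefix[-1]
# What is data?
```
Trace:
  prefix='index'
  prefix='index', data='inde'
  prefix='INDEX', data='inde'
  prefix='INDEX', data='inde', ans='indeX'

Final answer: 'inde'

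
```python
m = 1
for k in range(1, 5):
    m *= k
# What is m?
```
Trace:
  m=1
  m=1, k=1
  m=2, k=2
  m=6, k=3
  m=24, k=4

Final answer: 24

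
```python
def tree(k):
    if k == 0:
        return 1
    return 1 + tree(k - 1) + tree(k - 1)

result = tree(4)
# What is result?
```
Call trace (a repeated sub-call is expanded the first time; later identical calls just restate its return value):
tree(k=4)
  tree(k=3)
    tree(k=2)
      tree(k=1)
        tree(k=0)
        -> return 1
        tree(k=0)
        -> return 1
      -> return 3
      tree(k=1) -> return 3  (same call as traced above)
    -> return 7
    tree(k=2) -> return 7  (same call as traced above)
  -> return 15
  tree(k=3) -> return 15  (same call as traced above)
-> return 31

Final answer: 31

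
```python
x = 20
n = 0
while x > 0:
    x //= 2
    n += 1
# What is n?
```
Trace:
  x=20
  x=20, n=0
  x=10, n=1
  x=5, n=2
  x=2, n=3
  x=1, n=4
  x=0, n=5

Final answer: 5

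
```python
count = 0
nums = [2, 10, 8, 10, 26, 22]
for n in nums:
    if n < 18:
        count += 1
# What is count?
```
Trace:
  count=0
  count=1, n=2
  count=2, n=10
  count=3, n=8
  count=4, n=10
  count=4, n=26
  count=4, n=22

Final answer: 4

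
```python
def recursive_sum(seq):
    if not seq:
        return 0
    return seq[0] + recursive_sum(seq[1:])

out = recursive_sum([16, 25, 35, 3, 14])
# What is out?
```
Call trace:
recursive_sum(seq=[16, 25, 35, 3, 14])
  recursive_sum(seq=[25, 35, 3, 14])
    recursive_sum(seq=[35, 3, 14])
      recursive_sum(seq=[3, 14])
        recursive_sum(seq=[14])
          recursive_sum(seq=[])
          -> return 0
        -> return 14
      -> return 17
    -> return 52
  -> return 77
-> return 93

Final answer: 93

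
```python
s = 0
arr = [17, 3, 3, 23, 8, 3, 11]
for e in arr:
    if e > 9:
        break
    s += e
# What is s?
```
Trace:
  s=0
  s=0, e=17

Final answer: 0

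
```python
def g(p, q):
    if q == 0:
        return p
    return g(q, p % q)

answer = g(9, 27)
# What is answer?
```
Call trace:
g(p=9, q=27)
  g(p=27, q=9)
    g(p=9, q=0)
    -> return 9
  -> return 9
-> return 9

Final answer: 9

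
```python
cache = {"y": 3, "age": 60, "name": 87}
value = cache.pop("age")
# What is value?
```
Trace:
  cache={'y': 3, 'age': 60, 'name': 87}
  cache={'y': 3, 'name': 87}, value=60

Final answer: 60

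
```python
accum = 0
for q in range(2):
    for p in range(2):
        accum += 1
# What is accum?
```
Trace:
  accum=0
  accum=1, q=0, p=0
  accum=2, q=0, p=1
  accum=3, q=1, p=0
  accum=4, q=1, p=1

Final answer: 4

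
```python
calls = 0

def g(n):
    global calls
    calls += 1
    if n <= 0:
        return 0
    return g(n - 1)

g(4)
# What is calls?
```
Call trace:
g(n=4)
  g(n=3)
    g(n=2)
      g(n=1)
        g(n=0)
        -> return 0
      -> return 0
    -> return 0
  -> return 0
-> return 0

calls is incremented once per call. g is entered once for each n = 4, 3, 2, 1, 0 (the n <= 0 call returns without recursing), i.e. 4 + 1 calls.
calls = 5

Final answer: 5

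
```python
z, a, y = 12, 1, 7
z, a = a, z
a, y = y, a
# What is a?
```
Trace:
  z=12, a=1, y=7
  z=1, a=12, y=7
  z=1, a=7, y=12

Final answer: 7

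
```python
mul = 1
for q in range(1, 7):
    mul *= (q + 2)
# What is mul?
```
Trace:
  mul=1
  mul=3, q=1
  mul=12, q=2
  mul=60, q=3
  mul=360, q=4
  mul=2520, q=5
  mul=20160, q=6

Final answer: 20160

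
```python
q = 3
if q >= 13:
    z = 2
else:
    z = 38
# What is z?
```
Trace:
  q=3
  q=3, z=38

Final answer: 38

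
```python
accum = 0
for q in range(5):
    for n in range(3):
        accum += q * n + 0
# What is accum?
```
Trace:
  accum=0
  accum=0, q=0, n=0
  accum=0, q=0, n=1
  accum=0, q=0, n=2
  accum=0, q=1, n=0
  accum=1, q=1, n=1
  accum=3, q=1, n=2
  accum=3, q=2, n=0
  accum=5, q=2, n=1
  accum=9, q=2, n=2
  accum=9, q=3, n=0
  accum=12, q=3, n=1
  accum=18, q=3, n=2
  accum=18, q=4, n=0
  accum=22, q=4, n=1
  accum=30, q=4, n=2

Final answer: 30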